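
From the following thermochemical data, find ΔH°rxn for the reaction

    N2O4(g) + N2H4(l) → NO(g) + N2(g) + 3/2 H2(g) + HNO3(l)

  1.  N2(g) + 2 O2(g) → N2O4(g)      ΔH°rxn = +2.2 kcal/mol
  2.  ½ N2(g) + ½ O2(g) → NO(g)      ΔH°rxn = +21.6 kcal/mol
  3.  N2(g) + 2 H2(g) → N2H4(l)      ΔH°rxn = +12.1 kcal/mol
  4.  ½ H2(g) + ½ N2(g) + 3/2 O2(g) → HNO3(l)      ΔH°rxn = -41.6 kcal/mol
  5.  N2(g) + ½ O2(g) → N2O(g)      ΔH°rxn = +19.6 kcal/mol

ΔH°rxn = -34.3 kcal/mol

eq. 1 reversed (N2O4(g) must end up as a reactant): -2.2 kcal/mol
eq. 2 as written (NO(g) already on the product side): +21.6 kcal/mol
eq. 3 reversed (N2H4(l) must end up as a reactant): -12.1 kcal/mol
eq. 4 as written (HNO3(l) already on the product side): -41.6 kcal/mol
eq. 5: not needed (N2O(g) appears nowhere else).
ΔH°rxn = (-1)·(+2.2) + (1)·(+21.6) + (-1)·(+12.1) + (1)·(-41.6) = -34.3 kcal/mol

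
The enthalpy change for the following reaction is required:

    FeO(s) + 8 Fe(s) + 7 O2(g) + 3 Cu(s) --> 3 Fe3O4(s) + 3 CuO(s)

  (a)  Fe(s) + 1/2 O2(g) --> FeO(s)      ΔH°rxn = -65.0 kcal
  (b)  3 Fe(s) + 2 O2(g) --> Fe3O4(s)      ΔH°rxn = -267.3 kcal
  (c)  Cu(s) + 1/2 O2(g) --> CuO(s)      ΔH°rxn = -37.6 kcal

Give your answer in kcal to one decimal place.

(a) reversed: +65.0 kcal
(b) × 3: (3)·(-267.3) = -801.9 kcal
(c) × 3: (3)·(-37.6) = -112.8 kcal
ΔH°rxn = (+65.0) + (-801.9) + (-112.8) = -849.7 kcal

ΔH°rxn = -849.7 kcal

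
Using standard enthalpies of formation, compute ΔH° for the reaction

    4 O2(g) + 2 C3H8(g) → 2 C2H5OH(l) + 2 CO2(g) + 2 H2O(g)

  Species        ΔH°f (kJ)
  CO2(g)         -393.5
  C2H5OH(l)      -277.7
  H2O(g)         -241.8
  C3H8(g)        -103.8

ΔH° = -1618.4 kJ

Products: 2·(-277.7) + 2·(-393.5) + 2·(-241.8) = -1826.0
Reactants: 4·(+0.0) + 2·(-103.8) = -207.6
ΔH° = (-1826.0) − (-207.6) = -1618.4 kJ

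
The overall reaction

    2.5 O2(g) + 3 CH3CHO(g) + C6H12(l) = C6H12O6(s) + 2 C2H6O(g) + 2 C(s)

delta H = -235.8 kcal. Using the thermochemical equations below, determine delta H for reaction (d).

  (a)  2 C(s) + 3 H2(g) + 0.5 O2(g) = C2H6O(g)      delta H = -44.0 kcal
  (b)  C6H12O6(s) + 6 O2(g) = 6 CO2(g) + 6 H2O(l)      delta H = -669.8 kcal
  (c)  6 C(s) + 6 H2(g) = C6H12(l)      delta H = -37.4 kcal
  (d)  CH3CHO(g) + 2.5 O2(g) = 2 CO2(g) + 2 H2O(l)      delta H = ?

delta H = -285.0 kcal

(a) × 2 (scale by 2 for the 2 C2H6O(g)): (2)·(-44.0) = -88.0 kcal
(b) reversed (reverse to put C6H12O6(s) on the product side): +669.8 kcal
(c) reversed (C6H12(l) must end up as a reactant): +37.4 kcal
(d) × 3 (scale by 3 for the 3 CH3CHO(g)): contributes 3·x
-235.8 = (-88.0) + (+669.8) + (+37.4) + 3·x
x = (-235.8 − (+619.2)) / (3) = -285.0 kcal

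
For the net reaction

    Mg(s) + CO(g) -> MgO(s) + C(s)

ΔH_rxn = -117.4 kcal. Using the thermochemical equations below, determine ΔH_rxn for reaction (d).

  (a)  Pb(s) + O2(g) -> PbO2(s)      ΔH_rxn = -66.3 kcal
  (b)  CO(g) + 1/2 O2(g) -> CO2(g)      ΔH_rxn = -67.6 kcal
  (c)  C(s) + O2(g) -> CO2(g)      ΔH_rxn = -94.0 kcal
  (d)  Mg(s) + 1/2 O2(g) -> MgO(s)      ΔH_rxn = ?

ΔH_rxn = -143.8 kcal

(a): not needed.
(b) as written: -67.6 kcal
(c) reversed: +94.0 kcal
(d) as written: contributes x
-117.4 = (-67.6) + (+94.0) + x
x = (-117.4 − (+26.4)) / (1) = -143.8 kcal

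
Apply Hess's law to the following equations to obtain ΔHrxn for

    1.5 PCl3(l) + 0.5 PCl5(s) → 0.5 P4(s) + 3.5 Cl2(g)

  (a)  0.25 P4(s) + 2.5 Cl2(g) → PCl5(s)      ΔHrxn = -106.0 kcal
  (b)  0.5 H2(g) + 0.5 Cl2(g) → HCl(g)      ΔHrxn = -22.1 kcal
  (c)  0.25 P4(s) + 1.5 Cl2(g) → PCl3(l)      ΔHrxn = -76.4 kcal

(a) reversed and × 1/2 (PCl5(s) must end up as a reactant; ×1/2 to match 1/2 PCl5(s) in the target): (-1/2)·(-106.0) = +53.0 kcal
(b): not needed (HCl(g) appears nowhere else).
(c) reversed and × 3/2 (PCl3(l) must end up as a reactant; scale by 3/2 for the 3/2 PCl3(l)): (-3/2)·(-76.4) = +114.6 kcal
Summing the manipulated equations, ΔHrxn = (-1/2)·(-106.0) + (-3/2)·(-76.4) = 167.6 kcal

ΔHrxn = 167.6 kcal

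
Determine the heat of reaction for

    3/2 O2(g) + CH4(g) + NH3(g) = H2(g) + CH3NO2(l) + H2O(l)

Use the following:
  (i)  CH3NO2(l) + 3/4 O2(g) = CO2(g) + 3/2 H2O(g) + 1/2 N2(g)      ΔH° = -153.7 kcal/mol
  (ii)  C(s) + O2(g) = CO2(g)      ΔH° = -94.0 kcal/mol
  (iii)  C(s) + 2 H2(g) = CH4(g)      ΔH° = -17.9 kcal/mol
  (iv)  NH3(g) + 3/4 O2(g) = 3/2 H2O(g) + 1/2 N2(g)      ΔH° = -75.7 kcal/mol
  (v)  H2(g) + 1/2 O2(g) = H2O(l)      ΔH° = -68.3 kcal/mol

ΔH° = -66.4 kcal/mol

(i) reversed (CH3NO2(l) must end up as a product): +153.7 kcal/mol
(ii) as written: -94.0 kcal/mol
(iii) reversed (CH4(g) must end up as a reactant): +17.9 kcal/mol
(iv) as written (NH3(g) already on the reactant side): -75.7 kcal/mol
(v) as written (H2O(l) already on the product side): -68.3 kcal/mol
By Hess's law, ΔH° = (-1)·(-153.7) + (1)·(-94.0) + (-1)·(-17.9) + (1)·(-75.7) + (1)·(-68.3) = -66.4 kcal/mol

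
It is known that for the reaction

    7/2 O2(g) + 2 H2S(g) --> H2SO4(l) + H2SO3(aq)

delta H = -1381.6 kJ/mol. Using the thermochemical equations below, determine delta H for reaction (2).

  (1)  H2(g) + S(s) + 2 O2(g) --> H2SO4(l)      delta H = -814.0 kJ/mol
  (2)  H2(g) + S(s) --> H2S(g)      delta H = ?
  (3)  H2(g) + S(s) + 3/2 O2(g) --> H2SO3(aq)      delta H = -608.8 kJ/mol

(1) as written: -814.0 kJ/mol
(2) reversed and × 2: contributes −2·x
(3) as written: -608.8 kJ/mol
-1381.6 = (-814.0) + (-608.8) − 2·x
x = (-1381.6 − (-1422.8)) / (-2) = -20.6 kJ/mol

delta H = -20.6 kJ/mol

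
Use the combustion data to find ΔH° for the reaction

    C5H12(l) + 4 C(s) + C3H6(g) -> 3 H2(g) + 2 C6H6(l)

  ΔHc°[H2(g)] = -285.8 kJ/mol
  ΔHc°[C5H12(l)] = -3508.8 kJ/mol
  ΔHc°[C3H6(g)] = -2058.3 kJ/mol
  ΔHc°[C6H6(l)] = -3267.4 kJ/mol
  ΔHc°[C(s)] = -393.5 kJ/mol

ΔH° = 251.1 kJ/mol

Using ΔH = Σ nΔHc°(reactants) − Σ nΔHc°(products):
= [1·(-3508.8) + 4·(-393.5) + 1·(-2058.3)] − [3·(-285.8) + 2·(-3267.4)]
= 251.1 kJ/mol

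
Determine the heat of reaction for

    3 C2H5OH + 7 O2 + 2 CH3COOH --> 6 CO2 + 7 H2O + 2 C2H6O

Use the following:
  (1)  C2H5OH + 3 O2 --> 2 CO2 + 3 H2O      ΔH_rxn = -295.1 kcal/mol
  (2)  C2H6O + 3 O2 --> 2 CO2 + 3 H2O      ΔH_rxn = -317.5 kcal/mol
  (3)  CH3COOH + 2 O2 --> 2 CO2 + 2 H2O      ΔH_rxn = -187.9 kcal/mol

(1) × 3: (3)·(-295.1) = -885.3 kcal/mol
(2) reversed and × 2: (-2)·(-317.5) = +635.0 kcal/mol
(3) × 2: (2)·(-187.9) = -375.8 kcal/mol
ΔH_rxn = (3)·(-295.1) + (-2)·(-317.5) + (2)·(-187.9) = -626.1 kcal/mol

ΔH_rxn = -626.1 kcal/mol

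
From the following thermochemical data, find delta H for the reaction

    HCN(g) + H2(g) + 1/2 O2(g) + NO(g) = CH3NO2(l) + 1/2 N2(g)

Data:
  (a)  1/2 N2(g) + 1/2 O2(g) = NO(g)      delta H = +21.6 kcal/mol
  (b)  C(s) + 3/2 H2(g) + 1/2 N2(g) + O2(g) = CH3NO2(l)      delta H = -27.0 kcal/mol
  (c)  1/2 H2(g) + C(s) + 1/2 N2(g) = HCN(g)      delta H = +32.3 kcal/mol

(a) reversed (reverse to put NO(g) on the reactant side): -21.6 kcal/mol
(b) as written (CH3NO2(l) already on the product side): -27.0 kcal/mol
(c) reversed (reverse to put HCN(g) on the reactant side): -32.3 kcal/mol
Combining the equations, delta H = (-21.6) + (-27.0) + (-32.3) = -80.9 kcal/mol

delta H = -80.9 kcal/mol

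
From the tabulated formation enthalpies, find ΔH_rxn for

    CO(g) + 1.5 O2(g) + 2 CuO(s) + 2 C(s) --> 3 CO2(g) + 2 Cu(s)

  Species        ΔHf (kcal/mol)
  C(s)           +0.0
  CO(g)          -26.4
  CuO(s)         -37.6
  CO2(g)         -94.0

ΔH_rxn = -180.4 kcal/mol

ΔH°rxn = Σ nΔHf°(products) − Σ nΔHf°(reactants).
Products: 3·(-94.0) + 2·(+0.0) = -282.0
Reactants: 1·(-26.4) + 3/2·(+0.0) + 2·(-37.6) + 2·(+0.0) = -101.6
ΔH_rxn = (-282.0) − (-101.6) = -180.4 kcal/mol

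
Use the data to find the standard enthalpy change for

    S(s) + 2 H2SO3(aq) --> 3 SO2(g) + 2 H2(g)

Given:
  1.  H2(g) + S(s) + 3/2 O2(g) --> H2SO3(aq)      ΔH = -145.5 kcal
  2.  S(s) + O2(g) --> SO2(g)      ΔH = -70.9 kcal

eq. 1 reversed and × 2 (H2SO3(aq) must end up as a reactant; scale by 2 for the 2 H2SO3(aq)): (-2)·(-145.5) = +291.0 kcal
eq. 2 × 3 (scale by 3 for the 3 SO2(g)): (3)·(-70.9) = -212.7 kcal
ΔH = (-2)·(-145.5) + (3)·(-70.9) = 78.3 kcal

ΔH = 78.3 kcal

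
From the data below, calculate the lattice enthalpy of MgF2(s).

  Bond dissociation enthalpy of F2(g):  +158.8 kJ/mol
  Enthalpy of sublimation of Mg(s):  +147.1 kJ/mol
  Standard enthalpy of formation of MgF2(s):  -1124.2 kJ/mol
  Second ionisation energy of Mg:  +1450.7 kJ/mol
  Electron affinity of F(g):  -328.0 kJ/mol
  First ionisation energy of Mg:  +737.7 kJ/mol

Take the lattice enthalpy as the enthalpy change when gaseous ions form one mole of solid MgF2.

ΔHf° = 1·ΔHsub + 1·(ΣIE) + 1·D(F2) + 2·EA + U
-1124.2 = 1·(+147.1) + 1·(+2188.4) + 1·(+158.8) + 2·(-328.0) + U
U = -1124.2 − (+1838.3) = -2962.5 kJ/mol

U = -2962.5 kJ/mol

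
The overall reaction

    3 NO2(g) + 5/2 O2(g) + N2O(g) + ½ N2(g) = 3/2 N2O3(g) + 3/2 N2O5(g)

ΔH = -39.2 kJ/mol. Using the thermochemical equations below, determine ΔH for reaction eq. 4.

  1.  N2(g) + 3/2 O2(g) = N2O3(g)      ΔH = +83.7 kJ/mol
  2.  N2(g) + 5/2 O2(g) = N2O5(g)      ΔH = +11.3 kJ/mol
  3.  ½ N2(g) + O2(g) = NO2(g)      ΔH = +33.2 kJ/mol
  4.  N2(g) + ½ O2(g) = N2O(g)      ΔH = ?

eq. 1 × 3/2: (3/2)·(+83.7) = +125.55 kJ/mol
eq. 2 × 3/2: (3/2)·(+11.3) = +16.95 kJ/mol
eq. 3 reversed and × 3: (-3)·(+33.2) = -99.6 kJ/mol
eq. 4 reversed: contributes −x
-39.2 = (+125.55) + (+16.95) + (-99.6) − x
x = (-39.2 − (+42.9)) / (-1) = 82.1 kJ/mol

ΔH = 82.1 kJ/mol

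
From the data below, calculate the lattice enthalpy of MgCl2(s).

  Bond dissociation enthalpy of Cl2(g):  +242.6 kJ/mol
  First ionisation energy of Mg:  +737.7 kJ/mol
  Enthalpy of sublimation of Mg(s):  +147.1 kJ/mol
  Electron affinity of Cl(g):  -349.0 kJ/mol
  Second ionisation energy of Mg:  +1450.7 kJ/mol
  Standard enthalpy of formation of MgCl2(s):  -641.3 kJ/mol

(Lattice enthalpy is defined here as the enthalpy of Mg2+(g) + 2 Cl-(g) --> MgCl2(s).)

ΔHf° = 1·ΔHsub + 1·(ΣIE) + 1·D(Cl2) + 2·EA + U
-641.3 = 1·(+147.1) + 1·(+2188.4) + 1·(+242.6) + 2·(-349.0) + U
U = -641.3 − (+1880.1) = -2521.4 kJ/mol

U = -2521.4 kJ/mol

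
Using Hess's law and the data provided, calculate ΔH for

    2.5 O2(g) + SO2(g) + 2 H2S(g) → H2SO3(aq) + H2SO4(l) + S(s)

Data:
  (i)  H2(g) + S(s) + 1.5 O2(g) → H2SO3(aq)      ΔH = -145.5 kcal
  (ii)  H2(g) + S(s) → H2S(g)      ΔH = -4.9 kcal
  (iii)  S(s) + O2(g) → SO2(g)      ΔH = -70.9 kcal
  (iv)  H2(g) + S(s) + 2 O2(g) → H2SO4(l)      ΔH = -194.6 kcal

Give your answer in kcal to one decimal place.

(i) as written (H2SO3(aq) already on the product side): -145.5 kcal
(ii) reversed and × 2 (reverse to put H2S(g) on the reactant side; scale by 2 for the 2 H2S(g)): (-2)·(-4.9) = +9.8 kcal
(iii) reversed (reverse to put SO2(g) on the reactant side): +70.9 kcal
(iv) as written (H2SO4(l) already on the product side): -194.6 kcal
By Hess's law, ΔH = (-145.5) + (+9.8) + (+70.9) + (-194.6) = -259.4 kcal

ΔH = -259.4 kcal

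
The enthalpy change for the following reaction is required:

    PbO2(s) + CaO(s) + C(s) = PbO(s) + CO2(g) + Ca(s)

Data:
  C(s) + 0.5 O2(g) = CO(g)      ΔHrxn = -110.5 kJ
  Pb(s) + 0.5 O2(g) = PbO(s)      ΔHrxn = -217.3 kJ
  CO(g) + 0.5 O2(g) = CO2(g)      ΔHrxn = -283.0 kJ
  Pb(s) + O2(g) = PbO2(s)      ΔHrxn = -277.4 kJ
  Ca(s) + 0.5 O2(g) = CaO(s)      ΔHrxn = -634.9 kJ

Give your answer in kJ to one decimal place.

equation 1 as written: -110.5 kJ
equation 2 as written: -217.3 kJ
equation 3 as written: -283.0 kJ
equation 4 reversed: +277.4 kJ
equation 5 reversed: +634.9 kJ
Summing the manipulated equations, ΔHrxn = (-110.5) + (-217.3) + (-283.0) + (+277.4) + (+634.9) = 301.5 kJ

ΔHrxn = 301.5 kJ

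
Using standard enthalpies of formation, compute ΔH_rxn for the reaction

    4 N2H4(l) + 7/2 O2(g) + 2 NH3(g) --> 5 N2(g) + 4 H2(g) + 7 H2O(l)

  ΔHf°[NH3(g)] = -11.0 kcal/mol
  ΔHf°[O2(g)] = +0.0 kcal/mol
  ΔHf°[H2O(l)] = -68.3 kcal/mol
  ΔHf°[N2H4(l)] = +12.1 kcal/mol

ΔH_rxn = -504.5 kcal/mol

Products: 5·(+0.0) + 4·(+0.0) + 7·(-68.3) = -478.1
Reactants: 4·(+12.1) + 7/2·(+0.0) + 2·(-11.0) = +26.4
ΔH_rxn = (-478.1) − (+26.4) = -504.5 kcal/mol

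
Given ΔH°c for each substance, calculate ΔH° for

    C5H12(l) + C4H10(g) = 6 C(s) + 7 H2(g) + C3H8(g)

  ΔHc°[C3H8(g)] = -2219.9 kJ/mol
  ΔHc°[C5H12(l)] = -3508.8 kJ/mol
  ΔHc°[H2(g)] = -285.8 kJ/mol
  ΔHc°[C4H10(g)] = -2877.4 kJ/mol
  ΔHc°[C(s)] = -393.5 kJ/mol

With combustion enthalpies, reactants minus products:
= [1·(-3508.8) + 1·(-2877.4)] − [6·(-393.5) + 7·(-285.8) + 1·(-2219.9)]
= 195.3 kJ/mol

ΔH° = 195.3 kJ/mol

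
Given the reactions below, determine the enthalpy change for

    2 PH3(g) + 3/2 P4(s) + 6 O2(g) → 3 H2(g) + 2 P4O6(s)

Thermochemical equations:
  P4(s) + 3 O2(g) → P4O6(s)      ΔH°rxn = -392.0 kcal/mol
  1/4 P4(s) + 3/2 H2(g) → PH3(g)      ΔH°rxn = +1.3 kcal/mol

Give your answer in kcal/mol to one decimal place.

ΔH°rxn = -786.6 kcal/mol

equation 1 × 2 (×2 to match 2 P4O6(s) in the target): (2)·(-392.0) = -784.0 kcal/mol
equation 2 reversed and × 2 (PH3(g) must end up as a reactant; ×2 to match 2 PH3(g) in the target): (-2)·(+1.3) = -2.6 kcal/mol
Summing the manipulated equations, ΔH°rxn = (-784.0) + (-2.6) = -786.6 kcal/mol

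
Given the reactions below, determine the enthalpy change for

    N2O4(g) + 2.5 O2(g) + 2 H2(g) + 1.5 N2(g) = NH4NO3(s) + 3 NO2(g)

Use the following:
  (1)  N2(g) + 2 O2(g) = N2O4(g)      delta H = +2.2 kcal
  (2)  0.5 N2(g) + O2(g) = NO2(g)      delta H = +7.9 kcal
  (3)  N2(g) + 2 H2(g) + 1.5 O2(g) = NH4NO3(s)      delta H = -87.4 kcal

delta H = -65.9 kcal

(1) reversed: -2.2 kcal
(2) × 3: (3)·(+7.9) = +23.7 kcal
(3) as written: -87.4 kcal
delta H = (-1)·(+2.2) + (3)·(+7.9) + (1)·(-87.4) = -65.9 kcal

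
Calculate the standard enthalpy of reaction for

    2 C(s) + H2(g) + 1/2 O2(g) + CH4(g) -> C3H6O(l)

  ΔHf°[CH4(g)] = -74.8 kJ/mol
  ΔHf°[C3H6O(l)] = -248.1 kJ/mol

ΔH°rxn = Σ nΔHf°(products) − Σ nΔHf°(reactants).
Products: 1·(-248.1) = -248.1
Reactants: 2·(+0.0) + 1·(+0.0) + 1/2·(+0.0) + 1·(-74.8) = -74.8
ΔH_rxn = (-248.1) − (-74.8) = -173.3 kJ/mol

ΔH_rxn = -173.3 kJ/mol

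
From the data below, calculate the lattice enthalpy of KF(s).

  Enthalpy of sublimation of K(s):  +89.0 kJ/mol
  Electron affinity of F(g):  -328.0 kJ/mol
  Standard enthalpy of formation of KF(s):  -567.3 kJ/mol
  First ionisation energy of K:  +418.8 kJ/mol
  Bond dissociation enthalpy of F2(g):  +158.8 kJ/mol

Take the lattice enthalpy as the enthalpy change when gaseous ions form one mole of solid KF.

U = -826.5 kJ/mol

ΔHf° = 1·ΔHsub + 1·(ΣIE) + 1/2·D(F2) + 1·EA + U
-567.3 = 1·(+89.0) + 1·(+418.8) + 1/2·(+158.8) + 1·(-328.0) + U
U = -567.3 − (+259.2) = -826.5 kJ/mol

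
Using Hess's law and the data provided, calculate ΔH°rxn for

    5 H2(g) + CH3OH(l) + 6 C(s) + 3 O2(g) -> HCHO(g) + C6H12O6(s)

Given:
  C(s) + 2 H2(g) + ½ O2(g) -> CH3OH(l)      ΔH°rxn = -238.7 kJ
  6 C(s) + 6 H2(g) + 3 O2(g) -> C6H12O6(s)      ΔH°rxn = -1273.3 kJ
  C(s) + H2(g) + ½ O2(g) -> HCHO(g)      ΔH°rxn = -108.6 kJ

equation 1 reversed (reverse to put CH3OH(l) on the reactant side): +238.7 kJ
equation 2 as written (C6H12O6(s) already on the product side): -1273.3 kJ
equation 3 as written (HCHO(g) already on the product side): -108.6 kJ
ΔH°rxn = (-1)·(-238.7) + (1)·(-1273.3) + (1)·(-108.6) = -1143.2 kJ

ΔH°rxn = -1143.2 kJ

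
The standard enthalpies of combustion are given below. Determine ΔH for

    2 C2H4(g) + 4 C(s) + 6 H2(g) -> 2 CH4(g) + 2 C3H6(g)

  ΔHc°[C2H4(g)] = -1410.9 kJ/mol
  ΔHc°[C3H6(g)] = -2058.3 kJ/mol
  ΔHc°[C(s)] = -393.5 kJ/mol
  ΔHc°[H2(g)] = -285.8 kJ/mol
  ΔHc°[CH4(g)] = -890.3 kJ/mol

Using ΔH = Σ nΔHc°(reactants) − Σ nΔHc°(products):
= [2·(-1410.9) + 4·(-393.5) + 6·(-285.8)] − [2·(-890.3) + 2·(-2058.3)]
= -213.4 kJ/mol

ΔH = -213.4 kJ/mol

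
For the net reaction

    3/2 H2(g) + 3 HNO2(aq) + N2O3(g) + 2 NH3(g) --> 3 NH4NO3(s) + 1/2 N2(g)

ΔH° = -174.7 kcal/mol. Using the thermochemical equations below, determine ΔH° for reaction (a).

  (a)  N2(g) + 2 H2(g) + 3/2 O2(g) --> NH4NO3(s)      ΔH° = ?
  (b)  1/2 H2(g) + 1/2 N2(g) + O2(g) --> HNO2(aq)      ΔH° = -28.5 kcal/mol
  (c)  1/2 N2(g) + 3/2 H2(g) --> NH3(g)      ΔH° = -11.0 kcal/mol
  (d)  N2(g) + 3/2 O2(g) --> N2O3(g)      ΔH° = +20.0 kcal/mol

(a) × 3 (scale by 3 for the 3 NH4NO3(s)): contributes 3·x
(b) reversed and × 3 (HNO2(aq) must end up as a reactant; ×3 to match 3 HNO2(aq) in the target): (-3)·(-28.5) = +85.5 kcal/mol
(c) reversed and × 2 (NH3(g) must end up as a reactant; ×2 to match 2 NH3(g) in the target): (-2)·(-11.0) = +22.0 kcal/mol
(d) reversed (N2O3(g) must end up as a reactant): -20.0 kcal/mol
-174.7 = (+85.5) + (+22.0) + (-20.0) + 3·x
x = (-174.7 − (+87.5)) / (3) = -87.4 kcal/mol

ΔH° = -87.4 kcal/mol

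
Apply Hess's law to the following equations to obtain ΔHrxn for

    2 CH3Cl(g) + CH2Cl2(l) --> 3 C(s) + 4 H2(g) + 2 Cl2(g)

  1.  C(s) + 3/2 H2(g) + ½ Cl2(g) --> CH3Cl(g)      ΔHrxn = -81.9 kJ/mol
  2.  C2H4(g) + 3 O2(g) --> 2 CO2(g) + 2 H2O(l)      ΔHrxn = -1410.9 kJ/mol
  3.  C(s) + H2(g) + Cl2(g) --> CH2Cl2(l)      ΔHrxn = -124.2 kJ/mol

ΔHrxn = 288.0 kJ/mol

eq. 1 reversed and × 2 (reverse to put CH3Cl(g) on the reactant side; ×2 to match 2 CH3Cl(g) in the target): (-2)·(-81.9) = +163.8 kJ/mol
eq. 2: not needed (C2H4(g) appears nowhere else).
eq. 3 reversed (reverse to put CH2Cl2(l) on the reactant side): +124.2 kJ/mol
By Hess's law, ΔHrxn = (+163.8) + (+124.2) = 288.0 kJ/mol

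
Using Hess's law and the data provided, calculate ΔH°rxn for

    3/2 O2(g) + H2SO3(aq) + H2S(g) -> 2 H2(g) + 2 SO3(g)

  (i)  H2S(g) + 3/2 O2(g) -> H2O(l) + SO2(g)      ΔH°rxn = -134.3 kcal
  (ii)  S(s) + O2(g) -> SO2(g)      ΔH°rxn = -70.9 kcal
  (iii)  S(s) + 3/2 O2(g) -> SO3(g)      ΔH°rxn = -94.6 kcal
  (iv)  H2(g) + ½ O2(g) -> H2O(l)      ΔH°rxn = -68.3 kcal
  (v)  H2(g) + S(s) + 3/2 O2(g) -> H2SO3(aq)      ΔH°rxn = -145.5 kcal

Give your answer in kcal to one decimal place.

ΔH°rxn = -38.8 kcal

(i) as written: -134.3 kcal
(ii) reversed: +70.9 kcal
(iii) × 2: (2)·(-94.6) = -189.2 kcal
(iv) reversed: +68.3 kcal
(v) reversed: +145.5 kcal
ΔH°rxn = (-134.3) + (+70.9) + (-189.2) + (+68.3) + (+145.5) = -38.8 kcal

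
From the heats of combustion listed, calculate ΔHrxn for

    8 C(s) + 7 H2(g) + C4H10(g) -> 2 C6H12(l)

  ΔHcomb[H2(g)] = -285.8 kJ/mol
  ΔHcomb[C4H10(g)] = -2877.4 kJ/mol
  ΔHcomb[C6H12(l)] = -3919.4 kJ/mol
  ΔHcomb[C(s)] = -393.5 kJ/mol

ΔHrxn = -187.2 kJ/mol

With combustion enthalpies, reactants minus products:
= [8·(-393.5) + 7·(-285.8) + 1·(-2877.4)] − [2·(-3919.4)]
= -187.2 kJ/mol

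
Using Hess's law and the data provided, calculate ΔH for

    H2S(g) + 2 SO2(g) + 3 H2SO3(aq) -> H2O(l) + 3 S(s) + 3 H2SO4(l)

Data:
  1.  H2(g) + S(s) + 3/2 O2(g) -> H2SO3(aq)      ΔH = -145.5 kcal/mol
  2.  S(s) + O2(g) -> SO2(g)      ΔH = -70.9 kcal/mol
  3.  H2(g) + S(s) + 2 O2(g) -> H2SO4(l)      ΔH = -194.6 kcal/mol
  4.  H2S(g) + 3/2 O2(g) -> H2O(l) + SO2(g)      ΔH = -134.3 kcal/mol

eq. 1 reversed and × 3 (reverse to put H2SO3(aq) on the reactant side; scale by 3 for the 3 H2SO3(aq)): (-3)·(-145.5) = +436.5 kcal/mol
eq. 2 reversed and × 3: (-3)·(-70.9) = +212.7 kcal/mol
eq. 3 × 3 (×3 to match 3 H2SO4(l) in the target): (3)·(-194.6) = -583.8 kcal/mol
eq. 4 as written (H2S(g) already on the reactant side): -134.3 kcal/mol
ΔH = (+436.5) + (+212.7) + (-583.8) + (-134.3) = -68.9 kcal/mol

ΔH = -68.9 kcal/mol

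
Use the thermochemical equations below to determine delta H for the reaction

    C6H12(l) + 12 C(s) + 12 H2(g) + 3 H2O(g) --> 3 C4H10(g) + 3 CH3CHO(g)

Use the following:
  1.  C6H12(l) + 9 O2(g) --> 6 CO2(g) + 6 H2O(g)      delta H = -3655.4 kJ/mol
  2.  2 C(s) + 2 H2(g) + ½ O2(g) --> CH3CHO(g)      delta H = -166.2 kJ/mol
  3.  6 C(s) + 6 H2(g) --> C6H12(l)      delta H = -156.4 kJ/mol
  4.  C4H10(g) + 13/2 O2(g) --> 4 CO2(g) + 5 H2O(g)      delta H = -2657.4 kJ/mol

delta H = 6.4 kJ/mol

eq. 1 × 2: (2)·(-3655.4) = -7310.8 kJ/mol
eq. 2 × 3: (3)·(-166.2) = -498.6 kJ/mol
eq. 3 as written: -156.4 kJ/mol
eq. 4 reversed and × 3: (-3)·(-2657.4) = +7972.2 kJ/mol
delta H = (-7310.8) + (-498.6) + (-156.4) + (+7972.2) = 6.4 kJ/mol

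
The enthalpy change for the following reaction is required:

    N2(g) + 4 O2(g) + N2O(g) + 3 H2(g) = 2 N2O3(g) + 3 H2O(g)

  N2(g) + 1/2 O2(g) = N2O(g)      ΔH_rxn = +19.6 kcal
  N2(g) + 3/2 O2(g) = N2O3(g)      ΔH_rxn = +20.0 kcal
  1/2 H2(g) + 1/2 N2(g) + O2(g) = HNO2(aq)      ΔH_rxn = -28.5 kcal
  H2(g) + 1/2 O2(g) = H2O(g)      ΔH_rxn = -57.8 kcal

equation 1 reversed: -19.6 kcal
equation 2 × 2: (2)·(+20.0) = +40.0 kcal
equation 3: not needed.
equation 4 × 3: (3)·(-57.8) = -173.4 kcal
Since enthalpy is a state function, ΔH_rxn = (-1)·(+19.6) + (2)·(+20.0) + (3)·(-57.8) = -153.0 kcal

ΔH_rxn = -153.0 kcal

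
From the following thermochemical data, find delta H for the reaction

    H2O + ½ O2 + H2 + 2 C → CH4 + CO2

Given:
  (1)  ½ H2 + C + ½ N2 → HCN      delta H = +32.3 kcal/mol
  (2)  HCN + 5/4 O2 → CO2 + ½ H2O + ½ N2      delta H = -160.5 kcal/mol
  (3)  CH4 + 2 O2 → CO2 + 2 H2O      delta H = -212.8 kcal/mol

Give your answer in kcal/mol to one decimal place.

delta H = -43.6 kcal/mol

(1) × 2: (2)·(+32.3) = +64.6 kcal/mol
(2) × 2: (2)·(-160.5) = -321.0 kcal/mol
(3) reversed: +212.8 kcal/mol
Combining the equations, delta H = (+64.6) + (-321.0) + (+212.8) = -43.6 kcal/mol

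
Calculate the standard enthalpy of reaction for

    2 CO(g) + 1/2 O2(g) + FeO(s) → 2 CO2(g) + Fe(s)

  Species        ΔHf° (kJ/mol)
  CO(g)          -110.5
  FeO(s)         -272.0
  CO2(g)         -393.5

ΔH_rxn = -294.0 kJ/mol

Products: 2·(-393.5) + 1·(+0.0) = -787.0
Reactants: 2·(-110.5) + 1/2·(+0.0) + 1·(-272.0) = -493.0
ΔH_rxn = (-787.0) − (-493.0) = -294.0 kJ/mol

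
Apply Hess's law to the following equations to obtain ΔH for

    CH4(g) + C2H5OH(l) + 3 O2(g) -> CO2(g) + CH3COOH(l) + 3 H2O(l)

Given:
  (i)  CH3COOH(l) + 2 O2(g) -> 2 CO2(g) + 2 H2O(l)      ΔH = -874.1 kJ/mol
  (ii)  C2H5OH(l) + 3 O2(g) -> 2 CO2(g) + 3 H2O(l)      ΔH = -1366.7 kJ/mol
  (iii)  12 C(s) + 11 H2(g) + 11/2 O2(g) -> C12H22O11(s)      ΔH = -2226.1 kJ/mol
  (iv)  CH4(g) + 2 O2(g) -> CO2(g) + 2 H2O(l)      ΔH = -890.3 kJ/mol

(i) reversed (CH3COOH(l) must end up as a product): +874.1 kJ/mol
(ii) as written (C2H5OH(l) already on the reactant side): -1366.7 kJ/mol
(iii): not needed (H2(g) appears nowhere else).
(iv) as written (CH4(g) already on the reactant side): -890.3 kJ/mol
ΔH = (+874.1) + (-1366.7) + (-890.3) = -1382.9 kJ/mol

ΔH = -1382.9 kJ/mol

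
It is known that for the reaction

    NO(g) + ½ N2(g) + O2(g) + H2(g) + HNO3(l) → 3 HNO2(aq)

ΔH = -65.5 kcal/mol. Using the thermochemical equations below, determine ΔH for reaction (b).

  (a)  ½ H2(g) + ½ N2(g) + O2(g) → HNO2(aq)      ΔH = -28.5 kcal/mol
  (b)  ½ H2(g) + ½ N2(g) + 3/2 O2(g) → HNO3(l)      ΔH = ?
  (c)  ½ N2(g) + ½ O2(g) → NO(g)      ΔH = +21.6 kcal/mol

ΔH = -41.6 kcal/mol

(a) × 3 (×3 to match 3 HNO2(aq) in the target): (3)·(-28.5) = -85.5 kcal/mol
(b) reversed (reverse to put HNO3(l) on the reactant side): contributes −x
(c) reversed (NO(g) must end up as a reactant): -21.6 kcal/mol
-65.5 = (-85.5) + (-21.6) − x
x = (-65.5 − (-107.1)) / (-1) = -41.6 kcal/mol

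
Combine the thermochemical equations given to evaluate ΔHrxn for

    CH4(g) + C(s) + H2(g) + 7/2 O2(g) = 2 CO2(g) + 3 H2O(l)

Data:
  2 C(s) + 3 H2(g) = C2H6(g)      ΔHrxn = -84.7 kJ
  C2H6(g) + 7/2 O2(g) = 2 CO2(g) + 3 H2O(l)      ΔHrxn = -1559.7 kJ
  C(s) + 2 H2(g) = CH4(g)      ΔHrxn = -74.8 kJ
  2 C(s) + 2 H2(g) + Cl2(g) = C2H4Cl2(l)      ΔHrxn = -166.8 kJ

ΔHrxn = -1569.6 kJ

equation 1 as written: -84.7 kJ
equation 2 as written: -1559.7 kJ
equation 3 reversed: +74.8 kJ
equation 4: not needed.
ΔHrxn = (-84.7) + (-1559.7) + (+74.8) = -1569.6 kJ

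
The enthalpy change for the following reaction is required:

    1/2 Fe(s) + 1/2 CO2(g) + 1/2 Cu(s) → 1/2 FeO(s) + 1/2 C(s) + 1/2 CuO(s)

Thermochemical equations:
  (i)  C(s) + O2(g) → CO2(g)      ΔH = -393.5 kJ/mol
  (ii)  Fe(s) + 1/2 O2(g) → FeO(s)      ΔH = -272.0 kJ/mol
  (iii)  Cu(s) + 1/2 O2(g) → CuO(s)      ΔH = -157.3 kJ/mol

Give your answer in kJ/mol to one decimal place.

ΔH = -17.9 kJ/mol

(i) reversed and × 1/2 (reverse to put CO2(g) on the reactant side; ×1/2 to match 1/2 CO2(g) in the target): (-1/2)·(-393.5) = +196.75 kJ/mol
(ii) × 1/2 (×1/2 to match 1/2 FeO(s) in the target): (1/2)·(-272.0) = -136.0 kJ/mol
(iii) × 1/2 (×1/2 to match 1/2 CuO(s) in the target): (1/2)·(-157.3) = -78.65 kJ/mol
Combining the equations, ΔH = (-1/2)·(-393.5) + (1/2)·(-272.0) + (1/2)·(-157.3) = -17.9 kJ/mol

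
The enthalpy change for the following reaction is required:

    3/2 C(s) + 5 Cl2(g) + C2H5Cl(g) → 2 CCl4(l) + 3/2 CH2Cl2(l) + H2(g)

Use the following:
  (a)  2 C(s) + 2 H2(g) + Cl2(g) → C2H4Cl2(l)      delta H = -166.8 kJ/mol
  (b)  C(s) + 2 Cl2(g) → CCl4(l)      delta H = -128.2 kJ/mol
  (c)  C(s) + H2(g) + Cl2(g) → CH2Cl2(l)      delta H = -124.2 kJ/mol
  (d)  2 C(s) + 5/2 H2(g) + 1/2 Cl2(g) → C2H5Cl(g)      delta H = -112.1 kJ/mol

(a): not needed.
(b) × 2: (2)·(-128.2) = -256.4 kJ/mol
(c) × 3/2: (3/2)·(-124.2) = -186.3 kJ/mol
(d) reversed: +112.1 kJ/mol
delta H = (-256.4) + (-186.3) + (+112.1) = -330.6 kJ/mol

delta H = -330.6 kJ/mol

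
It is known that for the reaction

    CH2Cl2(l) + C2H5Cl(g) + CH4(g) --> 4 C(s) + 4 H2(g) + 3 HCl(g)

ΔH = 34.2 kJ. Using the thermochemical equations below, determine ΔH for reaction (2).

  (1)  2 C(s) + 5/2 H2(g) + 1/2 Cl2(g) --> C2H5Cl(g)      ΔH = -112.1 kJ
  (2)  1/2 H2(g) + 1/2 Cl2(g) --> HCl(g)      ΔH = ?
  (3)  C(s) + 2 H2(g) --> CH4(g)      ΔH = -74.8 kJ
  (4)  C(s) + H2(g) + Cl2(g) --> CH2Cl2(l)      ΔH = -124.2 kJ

(1) reversed: +112.1 kJ
(2) × 3: contributes 3·x
(3) reversed: +74.8 kJ
(4) reversed: +124.2 kJ
+34.2 = (+112.1) + (+74.8) + (+124.2) + 3·x
x = (+34.2 − (+311.1)) / (3) = -92.3 kJ

ΔH = -92.3 kJ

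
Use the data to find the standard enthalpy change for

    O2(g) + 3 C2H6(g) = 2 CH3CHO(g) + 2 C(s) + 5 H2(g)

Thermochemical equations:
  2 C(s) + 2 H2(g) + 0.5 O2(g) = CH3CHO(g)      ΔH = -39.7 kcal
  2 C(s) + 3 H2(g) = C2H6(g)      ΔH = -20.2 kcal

equation 1 × 2: (2)·(-39.7) = -79.4 kcal
equation 2 reversed and × 3: (-3)·(-20.2) = +60.6 kcal
Since enthalpy is a state function, ΔH = (-79.4) + (+60.6) = -18.8 kcal

ΔH = -18.8 kcal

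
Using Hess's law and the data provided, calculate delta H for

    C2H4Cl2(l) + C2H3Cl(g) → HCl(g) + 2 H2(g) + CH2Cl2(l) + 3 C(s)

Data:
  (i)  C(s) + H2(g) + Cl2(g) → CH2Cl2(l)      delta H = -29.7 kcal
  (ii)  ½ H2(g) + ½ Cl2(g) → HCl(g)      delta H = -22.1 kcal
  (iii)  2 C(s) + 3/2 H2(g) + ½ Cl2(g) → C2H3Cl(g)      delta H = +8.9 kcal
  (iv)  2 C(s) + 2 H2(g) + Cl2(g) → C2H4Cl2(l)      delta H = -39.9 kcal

(i) as written (CH2Cl2(l) already on the product side): -29.7 kcal
(ii) as written (HCl(g) already on the product side): -22.1 kcal
(iii) reversed (reverse to put C2H3Cl(g) on the reactant side): -8.9 kcal
(iv) reversed (C2H4Cl2(l) must end up as a reactant): +39.9 kcal
Since enthalpy is a state function, delta H = (-29.7) + (-22.1) + (-8.9) + (+39.9) = -20.8 kcal

delta H = -20.8 kcal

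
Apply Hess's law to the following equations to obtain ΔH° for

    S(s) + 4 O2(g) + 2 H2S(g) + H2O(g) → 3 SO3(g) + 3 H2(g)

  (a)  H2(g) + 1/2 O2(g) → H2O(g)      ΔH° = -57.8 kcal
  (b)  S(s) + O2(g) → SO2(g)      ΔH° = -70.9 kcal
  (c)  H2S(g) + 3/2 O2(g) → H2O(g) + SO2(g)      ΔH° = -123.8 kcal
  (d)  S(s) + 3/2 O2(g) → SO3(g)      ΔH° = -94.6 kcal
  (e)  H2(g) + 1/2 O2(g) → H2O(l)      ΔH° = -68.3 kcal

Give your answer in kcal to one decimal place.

(a) reversed and × 3: (-3)·(-57.8) = +173.4 kcal
(b) reversed and × 2: (-2)·(-70.9) = +141.8 kcal
(c) × 2 (scale by 2 for the 2 H2S(g)): (2)·(-123.8) = -247.6 kcal
(d) × 3 (scale by 3 for the 3 SO3(g)): (3)·(-94.6) = -283.8 kcal
(e): not needed (H2O(l) appears nowhere else).
Summing the manipulated equations, ΔH° = (+173.4) + (+141.8) + (-247.6) + (-283.8) = -216.2 kcal

ΔH° = -216.2 kcal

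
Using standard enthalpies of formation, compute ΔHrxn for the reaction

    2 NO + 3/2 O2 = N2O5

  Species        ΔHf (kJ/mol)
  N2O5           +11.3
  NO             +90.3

Products: 1·(+11.3) = +11.3
Reactants: 2·(+90.3) + 3/2·(+0.0) = +180.6
ΔHrxn = (+11.3) − (+180.6) = -169.3 kJ/mol

ΔHrxn = -169.3 kJ/mol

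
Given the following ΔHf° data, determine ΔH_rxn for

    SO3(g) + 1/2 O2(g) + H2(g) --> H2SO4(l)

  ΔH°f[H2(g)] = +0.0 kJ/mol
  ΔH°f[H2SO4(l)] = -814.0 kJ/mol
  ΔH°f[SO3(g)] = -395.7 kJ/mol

Products: 1·(-814.0) = -814.0
Reactants: 1·(-395.7) + 1/2·(+0.0) + 1·(+0.0) = -395.7
ΔH_rxn = (-814.0) − (-395.7) = -418.3 kJ/mol

ΔH_rxn = -418.3 kJ/mol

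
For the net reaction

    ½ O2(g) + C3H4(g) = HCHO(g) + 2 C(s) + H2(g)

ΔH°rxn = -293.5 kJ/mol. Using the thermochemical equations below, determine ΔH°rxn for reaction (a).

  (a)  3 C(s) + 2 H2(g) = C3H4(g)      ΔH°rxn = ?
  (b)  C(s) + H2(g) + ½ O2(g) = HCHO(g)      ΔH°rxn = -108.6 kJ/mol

(a) reversed: contributes −x
(b) as written: -108.6 kJ/mol
-293.5 = (-108.6) − x
x = (-293.5 − (-108.6)) / (-1) = 184.9 kJ/mol

ΔH°rxn = 184.9 kJ/mol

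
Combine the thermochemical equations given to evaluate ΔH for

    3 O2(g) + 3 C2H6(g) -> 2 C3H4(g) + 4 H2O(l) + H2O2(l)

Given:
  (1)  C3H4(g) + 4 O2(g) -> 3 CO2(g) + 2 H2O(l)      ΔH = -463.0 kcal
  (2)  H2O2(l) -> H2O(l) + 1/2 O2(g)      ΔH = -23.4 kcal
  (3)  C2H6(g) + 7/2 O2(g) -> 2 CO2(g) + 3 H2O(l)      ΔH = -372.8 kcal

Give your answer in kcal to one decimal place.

(1) reversed and × 2: (-2)·(-463.0) = +926.0 kcal
(2) reversed: +23.4 kcal
(3) × 3: (3)·(-372.8) = -1118.4 kcal
Since enthalpy is a state function, ΔH = (+926.0) + (+23.4) + (-1118.4) = -169.0 kcal

ΔH = -169.0 kcal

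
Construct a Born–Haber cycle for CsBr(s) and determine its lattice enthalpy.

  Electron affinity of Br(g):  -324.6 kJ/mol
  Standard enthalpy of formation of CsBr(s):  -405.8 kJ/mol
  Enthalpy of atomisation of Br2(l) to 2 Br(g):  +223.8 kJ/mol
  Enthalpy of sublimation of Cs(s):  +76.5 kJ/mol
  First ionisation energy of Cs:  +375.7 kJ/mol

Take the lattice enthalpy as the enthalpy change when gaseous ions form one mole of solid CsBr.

ΔHf° = 1·ΔHsub + 1·(ΣIE) + 1/2·D(Br2) + 1·EA + U
-405.8 = 1·(+76.5) + 1·(+375.7) + 1/2·(+223.8) + 1·(-324.6) + U
U = -405.8 − (+239.5) = -645.3 kJ/mol

U = -645.3 kJ/mol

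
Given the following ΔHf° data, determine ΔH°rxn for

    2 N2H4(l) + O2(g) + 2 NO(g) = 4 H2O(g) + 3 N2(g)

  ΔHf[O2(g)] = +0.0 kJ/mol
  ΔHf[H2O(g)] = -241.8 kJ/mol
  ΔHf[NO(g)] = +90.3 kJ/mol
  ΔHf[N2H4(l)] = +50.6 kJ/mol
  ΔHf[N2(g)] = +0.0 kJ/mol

ΔH°rxn = -1249.0 kJ/mol

Products: 4·(-241.8) + 3·(+0.0) = -967.2
Reactants: 2·(+50.6) + 1·(+0.0) + 2·(+90.3) = +281.8
ΔH°rxn = (-967.2) − (+281.8) = -1249.0 kJ/mol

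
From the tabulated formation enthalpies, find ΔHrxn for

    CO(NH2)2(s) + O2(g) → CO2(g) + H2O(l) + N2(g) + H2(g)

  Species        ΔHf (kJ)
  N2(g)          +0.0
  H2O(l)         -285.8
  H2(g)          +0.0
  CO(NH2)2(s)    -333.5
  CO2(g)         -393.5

Products: 1·(-393.5) + 1·(-285.8) + 1·(+0.0) + 1·(+0.0) = -679.3
Reactants: 1·(-333.5) + 1·(+0.0) = -333.5
ΔHrxn = (-679.3) − (-333.5) = -345.8 kJ

ΔHrxn = -345.8 kJ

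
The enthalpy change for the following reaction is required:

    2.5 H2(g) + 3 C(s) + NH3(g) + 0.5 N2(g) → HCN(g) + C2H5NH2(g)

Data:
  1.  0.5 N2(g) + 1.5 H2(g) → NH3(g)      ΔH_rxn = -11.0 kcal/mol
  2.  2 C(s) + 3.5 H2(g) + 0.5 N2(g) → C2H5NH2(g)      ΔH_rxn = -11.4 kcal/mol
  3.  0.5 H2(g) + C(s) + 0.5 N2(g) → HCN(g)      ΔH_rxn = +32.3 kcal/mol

ΔH_rxn = 31.9 kcal/mol

eq. 1 reversed: +11.0 kcal/mol
eq. 2 as written: -11.4 kcal/mol
eq. 3 as written: +32.3 kcal/mol
ΔH_rxn = (+11.0) + (-11.4) + (+32.3) = 31.9 kcal/mol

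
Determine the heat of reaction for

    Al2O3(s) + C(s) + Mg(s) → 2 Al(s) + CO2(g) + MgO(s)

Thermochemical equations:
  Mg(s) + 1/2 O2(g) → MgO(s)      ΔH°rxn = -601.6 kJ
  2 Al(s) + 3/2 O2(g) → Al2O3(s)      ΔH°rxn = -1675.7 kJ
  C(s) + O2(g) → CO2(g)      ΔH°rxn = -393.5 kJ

equation 1 as written (MgO(s) already on the product side): -601.6 kJ
equation 2 reversed (Al2O3(s) must end up as a reactant): +1675.7 kJ
equation 3 as written (CO2(g) already on the product side): -393.5 kJ
Combining the equations, ΔH°rxn = (-601.6) + (+1675.7) + (-393.5) = 680.6 kJ

ΔH°rxn = 680.6 kJ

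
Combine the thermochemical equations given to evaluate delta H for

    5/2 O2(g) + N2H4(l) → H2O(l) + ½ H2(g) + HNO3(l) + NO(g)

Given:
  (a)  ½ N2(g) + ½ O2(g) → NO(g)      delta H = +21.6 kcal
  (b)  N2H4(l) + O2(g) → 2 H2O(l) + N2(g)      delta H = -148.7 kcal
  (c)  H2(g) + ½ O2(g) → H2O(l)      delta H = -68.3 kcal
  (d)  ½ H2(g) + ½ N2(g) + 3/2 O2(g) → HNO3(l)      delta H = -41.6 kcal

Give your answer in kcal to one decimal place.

(a) as written (NO(g) already on the product side): +21.6 kcal
(b) as written (N2H4(l) already on the reactant side): -148.7 kcal
(c) reversed: +68.3 kcal
(d) as written (HNO3(l) already on the product side): -41.6 kcal
Since enthalpy is a state function, delta H = (+21.6) + (-148.7) + (+68.3) + (-41.6) = -100.4 kcal

delta H = -100.4 kcal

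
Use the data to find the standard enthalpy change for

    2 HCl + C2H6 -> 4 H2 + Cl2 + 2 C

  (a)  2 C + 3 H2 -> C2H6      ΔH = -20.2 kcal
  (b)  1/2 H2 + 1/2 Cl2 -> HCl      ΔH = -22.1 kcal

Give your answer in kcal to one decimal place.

(a) reversed (C2H6 must end up as a reactant): +20.2 kcal
(b) reversed and × 2 (reverse to put HCl on the reactant side; scale by 2 for the 2 HCl): (-2)·(-22.1) = +44.2 kcal
By Hess's law, ΔH = (-1)·(-20.2) + (-2)·(-22.1) = 64.4 kcal

ΔH = 64.4 kcal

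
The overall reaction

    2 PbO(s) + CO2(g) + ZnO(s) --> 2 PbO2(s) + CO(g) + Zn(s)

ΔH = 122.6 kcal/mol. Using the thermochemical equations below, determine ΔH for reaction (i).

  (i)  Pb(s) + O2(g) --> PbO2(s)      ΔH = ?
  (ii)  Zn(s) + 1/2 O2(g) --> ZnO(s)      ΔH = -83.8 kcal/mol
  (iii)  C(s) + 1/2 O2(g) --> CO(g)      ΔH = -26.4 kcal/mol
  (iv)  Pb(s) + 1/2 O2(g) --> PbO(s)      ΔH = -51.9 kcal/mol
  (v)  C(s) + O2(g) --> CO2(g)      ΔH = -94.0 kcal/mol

(i) × 2 (scale by 2 for the 2 PbO2(s)): contributes 2·x
(ii) reversed (ZnO(s) must end up as a reactant): +83.8 kcal/mol
(iii) as written (CO(g) already on the product side): -26.4 kcal/mol
(iv) reversed and × 2 (PbO(s) must end up as a reactant; ×2 to match 2 PbO(s) in the target): (-2)·(-51.9) = +103.8 kcal/mol
(v) reversed (CO2(g) must end up as a reactant): +94.0 kcal/mol
+122.6 = (+83.8) + (-26.4) + (+103.8) + (+94.0) + 2·x
x = (+122.6 − (+255.2)) / (2) = -66.3 kcal/mol

ΔH = -66.3 kcal/mol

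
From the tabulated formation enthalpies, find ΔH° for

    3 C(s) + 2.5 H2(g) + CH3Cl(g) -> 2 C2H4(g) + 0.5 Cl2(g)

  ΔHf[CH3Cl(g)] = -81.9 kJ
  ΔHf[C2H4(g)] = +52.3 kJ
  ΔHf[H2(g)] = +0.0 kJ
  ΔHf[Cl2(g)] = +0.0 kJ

ΔH°rxn = Σ nΔHf°(products) − Σ nΔHf°(reactants).
Products: 2·(+52.3) + 1/2·(+0.0) = +104.6
Reactants: 3·(+0.0) + 5/2·(+0.0) + 1·(-81.9) = -81.9
ΔH° = (+104.6) − (-81.9) = 186.5 kJ

ΔH° = 186.5 kJ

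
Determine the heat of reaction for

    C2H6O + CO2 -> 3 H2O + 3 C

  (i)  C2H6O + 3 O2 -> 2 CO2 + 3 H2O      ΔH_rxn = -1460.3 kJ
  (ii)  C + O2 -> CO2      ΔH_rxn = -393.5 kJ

(i) as written: -1460.3 kJ
(ii) reversed and × 3: (-3)·(-393.5) = +1180.5 kJ
ΔH_rxn = (1)·(-1460.3) + (-3)·(-393.5) = -279.8 kJ

ΔH_rxn = -279.8 kJ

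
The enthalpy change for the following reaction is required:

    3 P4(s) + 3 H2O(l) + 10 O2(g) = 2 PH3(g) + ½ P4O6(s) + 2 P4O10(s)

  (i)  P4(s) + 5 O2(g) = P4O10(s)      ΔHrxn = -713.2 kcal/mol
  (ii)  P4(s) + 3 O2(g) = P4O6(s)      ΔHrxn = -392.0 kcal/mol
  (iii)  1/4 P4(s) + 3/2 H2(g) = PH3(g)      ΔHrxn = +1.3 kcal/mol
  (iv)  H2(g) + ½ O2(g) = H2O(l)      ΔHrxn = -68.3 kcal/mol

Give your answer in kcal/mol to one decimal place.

(i) × 2: (2)·(-713.2) = -1426.4 kcal/mol
(ii) × 1/2: (1/2)·(-392.0) = -196.0 kcal/mol
(iii) × 2: (2)·(+1.3) = +2.6 kcal/mol
(iv) reversed and × 3: (-3)·(-68.3) = +204.9 kcal/mol
Combining the equations, ΔHrxn = (2)·(-713.2) + (1/2)·(-392.0) + (2)·(+1.3) + (-3)·(-68.3) = -1414.9 kcal/mol

ΔHrxn = -1414.9 kcal/mol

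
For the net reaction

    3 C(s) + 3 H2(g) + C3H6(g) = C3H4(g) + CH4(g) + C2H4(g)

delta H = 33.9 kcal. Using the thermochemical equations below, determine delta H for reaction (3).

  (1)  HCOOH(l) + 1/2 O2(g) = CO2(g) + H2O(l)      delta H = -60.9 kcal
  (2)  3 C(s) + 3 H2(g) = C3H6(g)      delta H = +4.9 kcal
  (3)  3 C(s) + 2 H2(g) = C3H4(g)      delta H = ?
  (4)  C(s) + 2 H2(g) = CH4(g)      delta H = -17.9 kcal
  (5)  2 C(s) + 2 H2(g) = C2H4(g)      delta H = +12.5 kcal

delta H = 44.2 kcal

(1): not needed (CO2(g) appears nowhere else).
(2) reversed (reverse to put C3H6(g) on the reactant side): -4.9 kcal
(3) as written (C3H4(g) already on the product side): contributes x
(4) as written (CH4(g) already on the product side): -17.9 kcal
(5) as written (C2H4(g) already on the product side): +12.5 kcal
+33.9 = (-4.9) + (-17.9) + (+12.5) + x
x = (+33.9 − (-10.3)) / (1) = 44.2 kcal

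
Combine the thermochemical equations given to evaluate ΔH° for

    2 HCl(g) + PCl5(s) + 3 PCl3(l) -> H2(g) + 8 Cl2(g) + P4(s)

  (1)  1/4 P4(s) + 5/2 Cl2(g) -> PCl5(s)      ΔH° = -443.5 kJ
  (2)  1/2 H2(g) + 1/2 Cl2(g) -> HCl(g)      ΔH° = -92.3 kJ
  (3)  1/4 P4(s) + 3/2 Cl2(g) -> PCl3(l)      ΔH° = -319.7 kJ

ΔH° = 1587.2 kJ

(1) reversed (PCl5(s) must end up as a reactant): +443.5 kJ
(2) reversed and × 2 (HCl(g) must end up as a reactant; scale by 2 for the 2 HCl(g)): (-2)·(-92.3) = +184.6 kJ
(3) reversed and × 3 (reverse to put PCl3(l) on the reactant side; scale by 3 for the 3 PCl3(l)): (-3)·(-319.7) = +959.1 kJ
ΔH° = (+443.5) + (+184.6) + (+959.1) = 1587.2 kJ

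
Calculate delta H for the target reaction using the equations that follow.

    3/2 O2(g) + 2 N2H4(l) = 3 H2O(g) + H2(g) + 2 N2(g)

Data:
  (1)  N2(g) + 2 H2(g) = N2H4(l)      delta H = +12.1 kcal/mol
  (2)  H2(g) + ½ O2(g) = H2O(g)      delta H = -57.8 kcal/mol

(1) reversed and × 2: (-2)·(+12.1) = -24.2 kcal/mol
(2) × 3: (3)·(-57.8) = -173.4 kcal/mol
Since enthalpy is a state function, delta H = (-24.2) + (-173.4) = -197.6 kcal/mol

delta H = -197.6 kcal/mol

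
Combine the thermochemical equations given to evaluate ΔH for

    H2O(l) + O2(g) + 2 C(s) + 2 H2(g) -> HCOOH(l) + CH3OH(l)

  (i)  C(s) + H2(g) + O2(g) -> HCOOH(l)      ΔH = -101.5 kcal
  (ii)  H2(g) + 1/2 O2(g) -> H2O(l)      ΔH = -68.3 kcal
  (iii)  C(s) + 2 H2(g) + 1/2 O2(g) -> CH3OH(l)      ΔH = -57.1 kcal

ΔH = -90.3 kcal

(i) as written (HCOOH(l) already on the product side): -101.5 kcal
(ii) reversed (H2O(l) must end up as a reactant): +68.3 kcal
(iii) as written (CH3OH(l) already on the product side): -57.1 kcal
Combining the equations, ΔH = (-101.5) + (+68.3) + (-57.1) = -90.3 kcal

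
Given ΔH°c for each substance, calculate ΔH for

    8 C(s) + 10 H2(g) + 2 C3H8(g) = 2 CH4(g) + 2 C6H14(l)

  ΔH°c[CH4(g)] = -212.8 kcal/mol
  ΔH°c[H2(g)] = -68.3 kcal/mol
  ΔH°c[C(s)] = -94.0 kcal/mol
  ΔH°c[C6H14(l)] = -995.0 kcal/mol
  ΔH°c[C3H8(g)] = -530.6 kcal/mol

With combustion enthalpies, reactants minus products:
= [8·(-94.0) + 10·(-68.3) + 2·(-530.6)] − [2·(-212.8) + 2·(-995.0)]
= -80.6 kcal/mol

ΔH = -80.6 kcal/mol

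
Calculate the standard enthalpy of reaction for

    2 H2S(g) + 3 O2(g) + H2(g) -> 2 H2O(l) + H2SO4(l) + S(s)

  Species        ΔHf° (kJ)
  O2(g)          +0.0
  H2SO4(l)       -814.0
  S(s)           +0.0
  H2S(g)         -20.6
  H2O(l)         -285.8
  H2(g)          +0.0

ΔH_rxn = -1344.4 kJ

Products: 2·(-285.8) + 1·(-814.0) + 1·(+0.0) = -1385.6
Reactants: 2·(-20.6) + 3·(+0.0) + 1·(+0.0) = -41.2
ΔH_rxn = (-1385.6) − (-41.2) = -1344.4 kJ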